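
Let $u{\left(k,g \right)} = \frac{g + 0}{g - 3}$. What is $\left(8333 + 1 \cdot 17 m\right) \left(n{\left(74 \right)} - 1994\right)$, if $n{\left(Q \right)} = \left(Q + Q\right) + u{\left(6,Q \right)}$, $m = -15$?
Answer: $- \frac{1058153376}{71} \approx -1.4904 \cdot 10^{7}$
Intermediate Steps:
$u{\left(k,g \right)} = \frac{g}{-3 + g}$
$n{\left(Q \right)} = 2 Q + \frac{Q}{-3 + Q}$ ($n{\left(Q \right)} = \left(Q + Q\right) + \frac{Q}{-3 + Q} = 2 Q + \frac{Q}{-3 + Q}$)
$\left(8333 + 1 \cdot 17 m\right) \left(n{\left(74 \right)} - 1994\right) = \left(8333 + 1 \cdot 17 \left(-15\right)\right) \left(\frac{74 \left(-5 + 2 \cdot 74\right)}{-3 + 74} - 1994\right) = \left(8333 + 17 \left(-15\right)\right) \left(\frac{74 \left(-5 + 148\right)}{71} - 1994\right) = \left(8333 - 255\right) \left(74 \cdot \frac{1}{71} \cdot 143 - 1994\right) = 8078 \left(\frac{10582}{71} - 1994\right) = 8078 \left(- \frac{130992}{71}\right) = - \frac{1058153376}{71}$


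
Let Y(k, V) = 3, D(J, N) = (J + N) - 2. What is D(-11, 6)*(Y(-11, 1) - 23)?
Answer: 140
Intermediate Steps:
D(J, N) = -2 + J + N
D(-11, 6)*(Y(-11, 1) - 23) = (-2 - 11 + 6)*(3 - 23) = -7*(-20) = 140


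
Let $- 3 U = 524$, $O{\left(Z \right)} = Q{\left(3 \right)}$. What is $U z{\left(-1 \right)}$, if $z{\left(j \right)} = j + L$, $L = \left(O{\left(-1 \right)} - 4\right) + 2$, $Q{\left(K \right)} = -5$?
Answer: $\frac{4192}{3} \approx 1397.3$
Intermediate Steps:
$O{\left(Z \right)} = -5$
$L = -7$ ($L = \left(-5 - 4\right) + 2 = -9 + 2 = -7$)
$U = - \frac{524}{3}$ ($U = \left(- \frac{1}{3}\right) 524 = - \frac{524}{3} \approx -174.67$)
$z{\left(j \right)} = -7 + j$ ($z{\left(j \right)} = j - 7 = -7 + j$)
$U z{\left(-1 \right)} = - \frac{524 \left(-7 - 1\right)}{3} = \left(- \frac{524}{3}\right) \left(-8\right) = \frac{4192}{3}$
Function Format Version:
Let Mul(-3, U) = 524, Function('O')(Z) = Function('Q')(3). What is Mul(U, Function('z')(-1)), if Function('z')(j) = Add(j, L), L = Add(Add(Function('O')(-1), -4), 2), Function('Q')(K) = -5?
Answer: Rational(4192, 3) ≈ 1397.3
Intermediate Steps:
Function('O')(Z) = -5
L = -7 (L = Add(Add(-5, -4), 2) = Add(-9, 2) = -7)
U = Rational(-524, 3) (U = Mul(Rational(-1, 3), 524) = Rational(-524, 3) ≈ -174.67)
Function('z')(j) = Add(-7, j) (Function('z')(j) = Add(j, -7) = Add(-7, j))
Mul(U, Function('z')(-1)) = Mul(Rational(-524, 3), Add(-7, -1)) = Mul(Rational(-524, 3), -8) = Rational(4192, 3)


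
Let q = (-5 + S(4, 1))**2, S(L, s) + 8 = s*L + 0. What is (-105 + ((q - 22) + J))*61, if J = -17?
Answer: -3843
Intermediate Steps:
S(L, s) = -8 + L*s (S(L, s) = -8 + (s*L + 0) = -8 + (L*s + 0) = -8 + L*s)
q = 81 (q = (-5 + (-8 + 4*1))**2 = (-5 + (-8 + 4))**2 = (-5 - 4)**2 = (-9)**2 = 81)
(-105 + ((q - 22) + J))*61 = (-105 + ((81 - 22) - 17))*61 = (-105 + (59 - 17))*61 = (-105 + 42)*61 = -63*61 = -3843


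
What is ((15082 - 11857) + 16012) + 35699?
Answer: 54936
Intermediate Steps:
((15082 - 11857) + 16012) + 35699 = (3225 + 16012) + 35699 = 19237 + 35699 = 54936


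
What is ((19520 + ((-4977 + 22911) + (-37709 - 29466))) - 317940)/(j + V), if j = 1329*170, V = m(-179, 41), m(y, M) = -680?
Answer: -347661/225250 ≈ -1.5434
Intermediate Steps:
V = -680
j = 225930
((19520 + ((-4977 + 22911) + (-37709 - 29466))) - 317940)/(j + V) = ((19520 + ((-4977 + 22911) + (-37709 - 29466))) - 317940)/(225930 - 680) = ((19520 + (17934 - 67175)) - 317940)/225250 = ((19520 - 49241) - 317940)*(1/225250) = (-29721 - 317940)*(1/225250) = -347661*1/225250 = -347661/225250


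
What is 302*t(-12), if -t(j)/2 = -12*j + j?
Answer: -79728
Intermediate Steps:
t(j) = 22*j (t(j) = -2*(-12*j + j) = -(-22)*j = 22*j)
302*t(-12) = 302*(22*(-12)) = 302*(-264) = -79728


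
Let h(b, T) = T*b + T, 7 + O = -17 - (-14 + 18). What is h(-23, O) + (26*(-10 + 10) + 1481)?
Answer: 2097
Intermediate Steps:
O = -28 (O = -7 + (-17 - (-14 + 18)) = -7 + (-17 - 1*4) = -7 + (-17 - 4) = -7 - 21 = -28)
h(b, T) = T + T*b
h(-23, O) + (26*(-10 + 10) + 1481) = -28*(1 - 23) + (26*(-10 + 10) + 1481) = -28*(-22) + (26*0 + 1481) = 616 + (0 + 1481) = 616 + 1481 = 2097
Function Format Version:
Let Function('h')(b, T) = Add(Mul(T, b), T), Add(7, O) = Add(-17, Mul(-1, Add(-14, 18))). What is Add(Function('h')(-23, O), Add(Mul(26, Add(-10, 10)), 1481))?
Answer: 2097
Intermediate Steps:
O = -28 (O = Add(-7, Add(-17, Mul(-1, Add(-14, 18)))) = Add(-7, Add(-17, Mul(-1, 4))) = Add(-7, Add(-17, -4)) = Add(-7, -21) = -28)
Function('h')(b, T) = Add(T, Mul(T, b))
Add(Function('h')(-23, O), Add(Mul(26, Add(-10, 10)), 1481)) = Add(Mul(-28, Add(1, -23)), Add(Mul(26, Add(-10, 10)), 1481)) = Add(Mul(-28, -22), Add(Mul(26, 0), 1481)) = Add(616, Add(0, 1481)) = Add(616, 1481) = 2097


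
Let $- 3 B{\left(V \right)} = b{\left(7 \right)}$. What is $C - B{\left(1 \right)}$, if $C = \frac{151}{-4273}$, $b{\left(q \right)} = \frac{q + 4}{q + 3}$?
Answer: $\frac{42473}{128190} \approx 0.33133$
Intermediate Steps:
$b{\left(q \right)} = \frac{4 + q}{3 + q}$
$B{\left(V \right)} = - \frac{11}{30}$ ($B{\left(V \right)} = - \frac{\frac{1}{3 + 7} \left(4 + 7\right)}{3} = - \frac{\frac{1}{10} \cdot 11}{3} = \left(- \frac{1}{3}\right) \frac{11}{10} = - \frac{11}{30}$)
$C = - \frac{151}{4273}$ ($C = 151 \left(- \frac{1}{4273}\right) = - \frac{151}{4273} \approx -0.035338$)
$C - B{\left(1 \right)} = - \frac{151}{4273} - - \frac{11}{30} = - \frac{151}{4273} + \frac{11}{30} = \frac{42473}{128190}$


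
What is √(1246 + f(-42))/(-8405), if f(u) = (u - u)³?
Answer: -√1246/8405 ≈ -0.0041997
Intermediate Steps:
f(u) = 0 (f(u) = 0³ = 0)
√(1246 + f(-42))/(-8405) = √(1246 + 0)/(-8405) = √1246*(-1/8405) = -√1246/8405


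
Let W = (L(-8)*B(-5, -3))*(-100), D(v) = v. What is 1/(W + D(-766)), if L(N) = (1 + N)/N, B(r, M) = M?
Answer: -2/1007 ≈ -0.0019861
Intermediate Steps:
L(N) = (1 + N)/N
W = 525/2 (W = (((1 - 8)/(-8))*(-3))*(-100) = (-1/8*(-7)*(-3))*(-100) = ((7/8)*(-3))*(-100) = -21/8*(-100) = 525/2 ≈ 262.50)
1/(W + D(-766)) = 1/(525/2 - 766) = 1/(-1007/2) = -2/1007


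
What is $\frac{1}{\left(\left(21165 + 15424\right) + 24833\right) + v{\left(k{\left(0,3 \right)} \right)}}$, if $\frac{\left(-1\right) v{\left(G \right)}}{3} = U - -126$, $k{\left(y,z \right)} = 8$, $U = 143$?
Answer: $\frac{1}{60615} \approx 1.6498 \cdot 10^{-5}$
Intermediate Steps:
$v{\left(G \right)} = -807$ ($v{\left(G \right)} = - 3 \left(143 - -126\right) = - 3 \left(143 + 126\right) = \left(-3\right) 269 = -807$)
$\frac{1}{\left(\left(21165 + 15424\right) + 24833\right) + v{\left(k{\left(0,3 \right)} \right)}} = \frac{1}{\left(\left(21165 + 15424\right) + 24833\right) - 807} = \frac{1}{\left(36589 + 24833\right) - 807} = \frac{1}{61422 - 807} = \frac{1}{60615}$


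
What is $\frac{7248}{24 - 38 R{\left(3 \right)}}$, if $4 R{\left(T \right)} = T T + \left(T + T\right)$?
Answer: $- \frac{4832}{79} \approx -61.165$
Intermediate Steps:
$R{\left(T \right)} = \frac{T}{2} + \frac{T^{2}}{4}$ ($R{\left(T \right)} = \frac{T T + \left(T + T\right)}{4} = \frac{T^{2} + 2 T}{4} = \frac{T}{2} + \frac{T^{2}}{4}$)
$\frac{7248}{24 - 38 R{\left(3 \right)}} = \frac{7248}{24 - 38 \cdot \frac{1}{4} \cdot 3 \left(2 + 3\right)} = \frac{7248}{24 - 38 \cdot \frac{1}{4} \cdot 3 \cdot 5} = \frac{7248}{24 - \frac{285}{2}} = \frac{7248}{- \frac{237}{2}} = 7248 \left(- \frac{2}{237}\right) = - \frac{4832}{79}$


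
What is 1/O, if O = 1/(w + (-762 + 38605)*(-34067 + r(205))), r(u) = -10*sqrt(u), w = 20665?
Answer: -1289176816 - 378430*sqrt(205) ≈ -1.2946e+9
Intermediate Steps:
O = 1/(-1289176816 - 378430*sqrt(205)) (O = 1/(20665 + (-762 + 38605)*(-34067 - 10*sqrt(205))) = 1/(20665 + 37843*(-34067 - 10*sqrt(205))) = 1/(20665 + (-1289197481 - 378430*sqrt(205))) = 1/(-1289176816 - 378430*sqrt(205)) ≈ -7.7244e-10)
1/O = 1/(-322294204/415486876253148339 + 189215*sqrt(205)/830973752506296678)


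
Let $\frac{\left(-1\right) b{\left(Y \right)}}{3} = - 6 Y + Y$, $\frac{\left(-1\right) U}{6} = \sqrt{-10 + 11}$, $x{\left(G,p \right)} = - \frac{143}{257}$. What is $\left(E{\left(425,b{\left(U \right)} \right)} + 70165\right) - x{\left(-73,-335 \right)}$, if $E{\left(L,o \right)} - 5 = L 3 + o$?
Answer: $\frac{18338378}{257} \approx 71356.0$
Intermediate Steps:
$x{\left(G,p \right)} = - \frac{143}{257}$ ($x{\left(G,p \right)} = \left(-143\right) \frac{1}{257} = - \frac{143}{257}$)
$U = -6$ ($U = - 6 \sqrt{-10 + 11} = - 6 \sqrt{1} = \left(-6\right) 1 = -6$)
$b{\left(Y \right)} = 15 Y$ ($b{\left(Y \right)} = - 3 \left(- 6 Y + Y\right) = - 3 \left(- 5 Y\right) = 15 Y$)
$E{\left(L,o \right)} = 5 + o + 3 L$ ($E{\left(L,o \right)} = 5 + \left(L 3 + o\right) = 5 + \left(3 L + o\right) = 5 + \left(o + 3 L\right) = 5 + o + 3 L$)
$\left(E{\left(425,b{\left(U \right)} \right)} + 70165\right) - x{\left(-73,-335 \right)} = \left(\left(5 + 15 \left(-6\right) + 3 \cdot 425\right) + 70165\right) - - \frac{143}{257} = \left(\left(5 - 90 + 1275\right) + 70165\right) + \frac{143}{257} = \left(1190 + 70165\right) + \frac{143}{257} = 71355 + \frac{143}{257} = \frac{18338378}{257}$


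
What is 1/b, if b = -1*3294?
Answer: -1/3294 ≈ -0.00030358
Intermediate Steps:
b = -3294
1/b = 1/(-3294) = -1/3294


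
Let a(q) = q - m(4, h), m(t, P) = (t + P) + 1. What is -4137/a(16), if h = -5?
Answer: -4137/16 ≈ -258.56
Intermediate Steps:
m(t, P) = 1 + P + t (m(t, P) = (P + t) + 1 = 1 + P + t)
a(q) = q (a(q) = q - (1 - 5 + 4) = q - 1*0 = q + 0 = q)
-4137/a(16) = -4137/16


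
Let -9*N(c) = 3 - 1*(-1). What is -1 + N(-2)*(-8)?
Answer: 23/9 ≈ 2.5556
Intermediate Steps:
N(c) = -4/9 (N(c) = -(3 - 1*(-1))/9 = -(3 + 1)/9 = -⅑*4 = -4/9)
-1 + N(-2)*(-8) = -1 - 4/9*(-8) = -1 + 32/9 = 23/9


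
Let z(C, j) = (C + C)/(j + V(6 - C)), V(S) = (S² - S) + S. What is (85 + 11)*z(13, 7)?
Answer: 312/7 ≈ 44.571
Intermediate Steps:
V(S) = S²
z(C, j) = 2*C/(j + (6 - C)²) (z(C, j) = (C + C)/(j + (6 - C)²) = (2*C)/(j + (6 - C)²) = 2*C/(j + (6 - C)²))
(85 + 11)*z(13, 7) = (85 + 11)*(2*13/(7 + (-6 + 13)²)) = 96*(2*13/(7 + 7²)) = 96*(2*13/(7 + 49)) = 96*(2*13/56) = 96*(2*13*(1/56)) = 96*(13/28) = 312/7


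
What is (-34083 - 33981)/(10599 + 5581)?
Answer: -17016/4045 ≈ -4.2067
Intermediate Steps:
(-34083 - 33981)/(10599 + 5581) = -68064/16180 = -68064*1/16180 = -17016/4045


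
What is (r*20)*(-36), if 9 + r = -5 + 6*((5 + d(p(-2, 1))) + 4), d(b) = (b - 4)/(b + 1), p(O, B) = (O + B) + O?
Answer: -43920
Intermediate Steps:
p(O, B) = B + 2*O (p(O, B) = (B + O) + O = B + 2*O)
d(b) = (-4 + b)/(1 + b)
r = 61 (r = -9 + (-5 + 6*((5 + (-4 + (1 + 2*(-2)))/(1 + (1 + 2*(-2)))) + 4)) = -9 + (-5 + 6*((5 + (-4 + (1 - 4))/(1 + (1 - 4))) + 4)) = -9 + (-5 + 6*((5 + (-4 - 3)/(1 - 3)) + 4)) = -9 + (-5 + 6*((5 - 7/(-2)) + 4)) = -9 + (-5 + 6*((5 - ½*(-7)) + 4)) = -9 + (-5 + 6*((5 + 7/2) + 4)) = -9 + (-5 + 6*(17/2 + 4)) = -9 + (-5 + 6*(25/2)) = -9 + (-5 + 75) = -9 + 70 = 61)
(r*20)*(-36) = (61*20)*(-36) = 1220*(-36) = -43920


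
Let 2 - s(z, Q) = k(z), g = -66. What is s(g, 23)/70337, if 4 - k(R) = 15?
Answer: 13/70337 ≈ 0.00018482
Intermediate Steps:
k(R) = -11 (k(R) = 4 - 1*15 = 4 - 15 = -11)
s(z, Q) = 13 (s(z, Q) = 2 - 1*(-11) = 2 + 11 = 13)
s(g, 23)/70337 = 13/70337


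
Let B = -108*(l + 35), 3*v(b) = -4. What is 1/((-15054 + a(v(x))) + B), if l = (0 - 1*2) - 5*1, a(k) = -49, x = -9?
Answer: -1/18127 ≈ -5.5166e-5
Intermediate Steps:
v(b) = -4/3 (v(b) = (1/3)*(-4) = -4/3)
l = -7 (l = (0 - 2) - 5 = -2 - 5 = -7)
B = -3024 (B = -108*(-7 + 35) = -108*28 = -3024)
1/((-15054 + a(v(x))) + B) = 1/((-15054 - 49) - 3024) = 1/(-15103 - 3024) = 1/(-18127) = -1/18127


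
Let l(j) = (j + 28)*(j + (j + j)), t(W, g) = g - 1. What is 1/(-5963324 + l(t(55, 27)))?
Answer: -1/5959112 ≈ -1.6781e-7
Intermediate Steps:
t(W, g) = -1 + g
l(j) = 3*j*(28 + j) (l(j) = (28 + j)*(j + 2*j) = (28 + j)*(3*j) = 3*j*(28 + j))
1/(-5963324 + l(t(55, 27))) = 1/(-5963324 + 3*(-1 + 27)*(28 + (-1 + 27))) = 1/(-5963324 + 3*26*(28 + 26)) = 1/(-5963324 + 3*26*54) = 1/(-5963324 + 4212) = 1/(-5959112) = -1/5959112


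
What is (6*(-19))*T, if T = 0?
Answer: 0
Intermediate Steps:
(6*(-19))*T = (6*(-19))*0 = -114*0 = 0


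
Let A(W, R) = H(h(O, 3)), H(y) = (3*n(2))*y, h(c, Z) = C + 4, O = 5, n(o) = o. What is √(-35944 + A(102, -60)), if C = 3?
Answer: I*√35902 ≈ 189.48*I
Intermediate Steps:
h(c, Z) = 7 (h(c, Z) = 3 + 4 = 7)
H(y) = 6*y (H(y) = (3*2)*y = 6*y)
A(W, R) = 42 (A(W, R) = 6*7 = 42)
√(-35944 + A(102, -60)) = √(-35944 + 42) = √(-35902) = I*√35902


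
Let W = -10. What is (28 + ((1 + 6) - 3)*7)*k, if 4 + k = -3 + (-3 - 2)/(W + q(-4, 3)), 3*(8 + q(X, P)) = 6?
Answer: -749/2 ≈ -374.50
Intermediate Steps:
q(X, P) = -6 (q(X, P) = -8 + (1/3)*6 = -8 + 2 = -6)
k = -107/16 (k = -4 + (-3 + (-3 - 2)/(-10 - 6)) = -4 + (-3 - 5/(-16)) = -4 + (-3 - 5*(-1/16)) = -4 + (-3 + 5/16) = -4 - 43/16 = -107/16 ≈ -6.6875)
(28 + ((1 + 6) - 3)*7)*k = (28 + ((1 + 6) - 3)*7)*(-107/16) = (28 + (7 - 3)*7)*(-107/16) = (28 + 4*7)*(-107/16) = (28 + 28)*(-107/16) = 56*(-107/16) = -749/2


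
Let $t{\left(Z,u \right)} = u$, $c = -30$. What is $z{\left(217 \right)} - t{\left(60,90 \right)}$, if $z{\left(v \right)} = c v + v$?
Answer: $-6383$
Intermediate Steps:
$z{\left(v \right)} = - 29 v$ ($z{\left(v \right)} = - 30 v + v = - 29 v$)
$z{\left(217 \right)} - t{\left(60,90 \right)} = \left(-29\right) 217 - 90 = -6293 - 90 = -6383$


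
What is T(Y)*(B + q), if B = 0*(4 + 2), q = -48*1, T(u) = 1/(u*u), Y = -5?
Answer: -48/25 ≈ -1.9200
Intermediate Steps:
T(u) = u⁻² (T(u) = 1/(u²) = u⁻²)
q = -48
B = 0 (B = 0*6 = 0)
T(Y)*(B + q) = (0 - 48)/(-5)² = (1/25)*(-48) = -48/25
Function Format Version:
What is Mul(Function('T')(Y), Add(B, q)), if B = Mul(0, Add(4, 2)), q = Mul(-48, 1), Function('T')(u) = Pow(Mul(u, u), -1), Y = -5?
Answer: Rational(-48, 25) ≈ -1.9200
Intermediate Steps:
Function('T')(u) = Pow(u, -2) (Function('T')(u) = Pow(Pow(u, 2), -1) = Pow(u, -2))
q = -48
B = 0 (B = Mul(0, 6) = 0)
Mul(Function('T')(Y), Add(B, q)) = Mul(Pow(-5, -2), Add(0, -48)) = Mul(Rational(1, 25), -48) = Rational(-48, 25)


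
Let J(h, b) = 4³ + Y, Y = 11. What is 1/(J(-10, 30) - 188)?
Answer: -1/113 ≈ -0.0088496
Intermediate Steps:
J(h, b) = 75 (J(h, b) = 4³ + 11 = 64 + 11 = 75)
1/(J(-10, 30) - 188) = 1/(75 - 188) = 1/(-113) = -1/113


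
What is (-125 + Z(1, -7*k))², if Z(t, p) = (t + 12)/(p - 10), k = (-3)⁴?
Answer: 5203891044/332929 ≈ 15631.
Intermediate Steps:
k = 81
Z(t, p) = (12 + t)/(-10 + p)
(-125 + Z(1, -7*k))² = (-125 + (12 + 1)/(-10 - 7*81))² = (-125 + 13/(-10 - 567))² = (-125 + 13/(-577))² = (-125 - 1/577*13)² = (-125 - 13/577)² = (-72138/577)² = 5203891044/332929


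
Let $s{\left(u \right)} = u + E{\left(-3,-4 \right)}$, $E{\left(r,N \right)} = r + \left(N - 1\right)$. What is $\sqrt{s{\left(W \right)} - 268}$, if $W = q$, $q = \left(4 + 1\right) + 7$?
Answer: $2 i \sqrt{66} \approx 16.248 i$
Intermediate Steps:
$E{\left(r,N \right)} = -1 + N + r$ ($E{\left(r,N \right)} = r + \left(-1 + N\right) = -1 + N + r$)
$q = 12$ ($q = 5 + 7 = 12$)
$W = 12$
$s{\left(u \right)} = -8 + u$ ($s{\left(u \right)} = u - 8 = -8 + u$)
$\sqrt{s{\left(W \right)} - 268} = \sqrt{\left(-8 + 12\right) - 268} = \sqrt{4 - 268} = \sqrt{-264} = 2 i \sqrt{66}$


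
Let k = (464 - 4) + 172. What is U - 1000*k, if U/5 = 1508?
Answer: -624460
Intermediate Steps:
U = 7540 (U = 5*1508 = 7540)
k = 632 (k = 460 + 172 = 632)
U - 1000*k = 7540 - 1000*632 = 7540 - 632000 = -624460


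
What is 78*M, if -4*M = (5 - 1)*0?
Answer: 0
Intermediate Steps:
M = 0 (M = -(5 - 1)*0/4 = -0 = -¼*0 = 0)
78*M = 78*0 = 0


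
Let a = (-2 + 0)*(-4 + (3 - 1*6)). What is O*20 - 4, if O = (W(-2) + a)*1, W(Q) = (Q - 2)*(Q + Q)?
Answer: 596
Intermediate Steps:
W(Q) = 2*Q*(-2 + Q) (W(Q) = (-2 + Q)*(2*Q) = 2*Q*(-2 + Q))
a = 14 (a = -2*(-4 + (3 - 6)) = -2*(-4 - 3) = -2*(-7) = 14)
O = 30 (O = (2*(-2)*(-2 - 2) + 14)*1 = (2*(-2)*(-4) + 14)*1 = (16 + 14)*1 = 30*1 = 30)
O*20 - 4 = 30*20 - 4 = 600 - 4 = 596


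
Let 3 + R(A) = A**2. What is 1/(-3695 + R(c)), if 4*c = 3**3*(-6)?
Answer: -4/8231 ≈ -0.00048597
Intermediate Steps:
c = -81/2 (c = (3**3*(-6))/4 = (27*(-6))/4 = (1/4)*(-162) = -81/2 ≈ -40.500)
R(A) = -3 + A**2
1/(-3695 + R(c)) = 1/(-3695 + (-3 + (-81/2)**2)) = 1/(-3695 + (-3 + 6561/4)) = 1/(-3695 + 6549/4) = 1/(-8231/4) = -4/8231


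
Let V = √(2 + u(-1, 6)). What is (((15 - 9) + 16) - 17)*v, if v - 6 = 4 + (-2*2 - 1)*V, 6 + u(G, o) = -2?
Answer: 50 - 25*I*√6 ≈ 50.0 - 61.237*I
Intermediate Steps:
u(G, o) = -8 (u(G, o) = -6 - 2 = -8)
V = I*√6 (V = √(2 - 8) = √(-6) = I*√6 ≈ 2.4495*I)
v = 10 - 5*I*√6 (v = 6 + (4 + (-2*2 - 1)*(I*√6)) = 6 + (4 + (-4 - 1)*(I*√6)) = 6 + (4 - 5*I*√6) = 10 - 5*I*√6 ≈ 10.0 - 12.247*I)
(((15 - 9) + 16) - 17)*v = (((15 - 9) + 16) - 17)*(10 - 5*I*√6) = ((6 + 16) - 17)*(10 - 5*I*√6) = (22 - 17)*(10 - 5*I*√6) = 5*(10 - 5*I*√6) = 50 - 25*I*√6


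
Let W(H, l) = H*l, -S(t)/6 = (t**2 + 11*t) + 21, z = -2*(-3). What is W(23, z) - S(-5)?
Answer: 84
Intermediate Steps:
z = 6
S(t) = -126 - 66*t - 6*t**2 (S(t) = -6*((t**2 + 11*t) + 21) = -6*(21 + t**2 + 11*t) = -126 - 66*t - 6*t**2)
W(23, z) - S(-5) = 23*6 - (-126 - 66*(-5) - 6*(-5)**2) = 138 - (-126 + 330 - 6*25) = 138 - (-126 + 330 - 150) = 138 - 1*54 = 138 - 54 = 84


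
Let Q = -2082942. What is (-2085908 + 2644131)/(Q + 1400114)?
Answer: -558223/682828 ≈ -0.81752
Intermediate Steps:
(-2085908 + 2644131)/(Q + 1400114) = (-2085908 + 2644131)/(-2082942 + 1400114) = 558223/(-682828) = 558223*(-1/682828) = -558223/682828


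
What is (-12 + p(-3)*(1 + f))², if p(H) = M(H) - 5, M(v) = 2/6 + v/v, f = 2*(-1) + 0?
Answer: 625/9 ≈ 69.444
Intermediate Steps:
f = -2 (f = -2 + 0 = -2)
M(v) = 4/3 (M(v) = 2*(⅙) + 1 = ⅓ + 1 = 4/3)
p(H) = -11/3 (p(H) = 4/3 - 5 = -11/3)
(-12 + p(-3)*(1 + f))² = (-12 - 11*(1 - 2)/3)² = (-12 - 11/3*(-1))² = (-12 + 11/3)² = (-25/3)² = 625/9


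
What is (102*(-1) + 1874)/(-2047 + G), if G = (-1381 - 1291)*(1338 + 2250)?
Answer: -1772/9589183 ≈ -0.00018479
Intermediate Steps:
G = -9587136 (G = -2672*3588 = -9587136)
(102*(-1) + 1874)/(-2047 + G) = (102*(-1) + 1874)/(-2047 - 9587136) = (-102 + 1874)/(-9589183) = 1772*(-1/9589183) = -1772/9589183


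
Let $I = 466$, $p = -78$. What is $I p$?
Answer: $-36348$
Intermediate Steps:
$I p = 466 \left(-78\right) = -36348$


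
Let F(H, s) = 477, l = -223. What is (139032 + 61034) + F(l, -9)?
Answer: 200543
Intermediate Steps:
(139032 + 61034) + F(l, -9) = (139032 + 61034) + 477 = 200066 + 477 = 200543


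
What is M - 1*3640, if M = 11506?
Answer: 7866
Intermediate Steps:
M - 1*3640 = 11506 - 1*3640 = 11506 - 3640 = 7866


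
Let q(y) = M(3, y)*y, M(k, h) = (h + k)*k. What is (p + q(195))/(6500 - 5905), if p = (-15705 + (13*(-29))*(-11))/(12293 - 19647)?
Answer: 425912689/2187815 ≈ 194.67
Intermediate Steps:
M(k, h) = k*(h + k)
q(y) = y*(9 + 3*y) (q(y) = (3*(y + 3))*y = (3*(3 + y))*y = (9 + 3*y)*y = y*(9 + 3*y))
p = 5779/3677 (p = (-15705 - 377*(-11))/(-7354) = (-15705 + 4147)*(-1/7354) = -11558*(-1/7354) = 5779/3677 ≈ 1.5717)
(p + q(195))/(6500 - 5905) = (5779/3677 + 3*195*(3 + 195))/(6500 - 5905) = (5779/3677 + 3*195*198)/595 = (5779/3677 + 115830)*(1/595) = (425912689/3677)*(1/595) = 425912689/2187815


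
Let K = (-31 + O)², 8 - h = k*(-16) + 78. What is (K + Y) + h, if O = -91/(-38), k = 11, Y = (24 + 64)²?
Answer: 12516969/1444 ≈ 8668.3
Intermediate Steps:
Y = 7744 (Y = 88² = 7744)
h = 106 (h = 8 - (11*(-16) + 78) = 8 - (-176 + 78) = 8 - 1*(-98) = 8 + 98 = 106)
O = 91/38 (O = -91*(-1/38) = 91/38 ≈ 2.3947)
K = 1181569/1444 (K = (-31 + 91/38)² = (-1087/38)² = 1181569/1444 ≈ 818.26)
(K + Y) + h = (1181569/1444 + 7744) + 106 = 12363905/1444 + 106 = 12516969/1444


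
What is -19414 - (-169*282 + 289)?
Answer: 27955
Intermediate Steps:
-19414 - (-169*282 + 289) = -19414 - (-47658 + 289) = -19414 - 1*(-47369) = -19414 + 47369 = 27955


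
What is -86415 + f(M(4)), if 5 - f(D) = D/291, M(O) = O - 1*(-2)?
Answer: -8381772/97 ≈ -86410.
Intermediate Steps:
M(O) = 2 + O (M(O) = O + 2 = 2 + O)
f(D) = 5 - D/291
-86415 + f(M(4)) = -86415 + (5 - (2 + 4)/291) = -86415 + (5 - 1/291*6) = -86415 + (5 - 2/97) = -86415 + 483/97 = -8381772/97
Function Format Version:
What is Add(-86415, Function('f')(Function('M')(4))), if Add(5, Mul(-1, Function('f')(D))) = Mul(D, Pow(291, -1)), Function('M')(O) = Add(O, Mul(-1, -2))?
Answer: Rational(-8381772, 97) ≈ -86410.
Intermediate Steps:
Function('M')(O) = Add(2, O) (Function('M')(O) = Add(O, 2) = Add(2, O))
Function('f')(D) = Add(5, Mul(Rational(-1, 291), D)) (Function('f')(D) = Add(5, Mul(-1, Mul(D, Pow(291, -1)))) = Add(5, Mul(-1, Mul(D, Rational(1, 291)))) = Add(5, Mul(-1, Mul(Rational(1, 291), D))) = Add(5, Mul(Rational(-1, 291), D)))
Add(-86415, Function('f')(Function('M')(4))) = Add(-86415, Add(5, Mul(Rational(-1, 291), Add(2, 4)))) = Add(-86415, Add(5, Mul(Rational(-1, 291), 6))) = Add(-86415, Add(5, Rational(-2, 97))) = Add(-86415, Rational(483, 97)) = Rational(-8381772, 97)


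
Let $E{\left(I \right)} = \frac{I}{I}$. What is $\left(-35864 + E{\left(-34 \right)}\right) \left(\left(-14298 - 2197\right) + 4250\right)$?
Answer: $439142435$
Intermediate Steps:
$E{\left(I \right)} = 1$
$\left(-35864 + E{\left(-34 \right)}\right) \left(\left(-14298 - 2197\right) + 4250\right) = \left(-35864 + 1\right) \left(\left(-14298 - 2197\right) + 4250\right) = - 35863 \left(\left(-14298 - 2197\right) + 4250\right) = - 35863 \left(-16495 + 4250\right) = \left(-35863\right) \left(-12245\right) = 439142435$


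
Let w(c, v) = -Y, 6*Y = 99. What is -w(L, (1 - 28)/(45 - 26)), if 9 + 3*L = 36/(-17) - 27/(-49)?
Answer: 33/2 ≈ 16.500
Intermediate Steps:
L = -2934/833 (L = -3 + (36/(-17) - 27/(-49))/3 = -3 + (36*(-1/17) - 27*(-1/49))/3 = -3 + (-36/17 + 27/49)/3 = -3 + (1/3)*(-1305/833) = -3 - 435/833 = -2934/833 ≈ -3.5222)
Y = 33/2 (Y = (1/6)*99 = 33/2 ≈ 16.500)
w(c, v) = -33/2 (w(c, v) = -1*33/2 = -33/2)
-w(L, (1 - 28)/(45 - 26)) = -1*(-33/2) = 33/2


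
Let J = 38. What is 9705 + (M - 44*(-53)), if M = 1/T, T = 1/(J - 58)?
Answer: 12017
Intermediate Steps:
T = -1/20 (T = 1/(38 - 58) = 1/(-20) = -1/20 ≈ -0.050000)
M = -20 (M = 1/(-1/20) = -20)
9705 + (M - 44*(-53)) = 9705 + (-20 - 44*(-53)) = 9705 + (-20 + 2332) = 9705 + 2312 = 12017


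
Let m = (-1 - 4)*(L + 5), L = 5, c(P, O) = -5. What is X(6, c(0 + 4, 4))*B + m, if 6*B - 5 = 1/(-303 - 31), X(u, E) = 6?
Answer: -15031/334 ≈ -45.003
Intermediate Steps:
m = -50 (m = (-1 - 4)*(5 + 5) = -5*10 = -50)
B = 1669/2004 (B = 5/6 + 1/(6*(-303 - 31)) = 5/6 + (1/6)/(-334) = 5/6 + (1/6)*(-1/334) = 5/6 - 1/2004 = 1669/2004 ≈ 0.83283)
X(6, c(0 + 4, 4))*B + m = 6*(1669/2004) - 50 = 1669/334 - 50 = -15031/334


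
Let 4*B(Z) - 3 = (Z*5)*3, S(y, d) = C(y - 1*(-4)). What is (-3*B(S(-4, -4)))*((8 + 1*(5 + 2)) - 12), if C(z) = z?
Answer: -27/4 ≈ -6.7500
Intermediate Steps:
S(y, d) = 4 + y (S(y, d) = y - 1*(-4) = y + 4 = 4 + y)
B(Z) = ¾ + 15*Z/4 (B(Z) = ¾ + ((Z*5)*3)/4 = ¾ + ((5*Z)*3)/4 = ¾ + (15*Z)/4 = ¾ + 15*Z/4)
(-3*B(S(-4, -4)))*((8 + 1*(5 + 2)) - 12) = (-3*(¾ + 15*(4 - 4)/4))*((8 + 1*(5 + 2)) - 12) = (-3*(¾ + (15/4)*0))*((8 + 1*7) - 12) = (-3*(¾ + 0))*((8 + 7) - 12) = (-3*¾)*(15 - 12) = -9/4*3 = -27/4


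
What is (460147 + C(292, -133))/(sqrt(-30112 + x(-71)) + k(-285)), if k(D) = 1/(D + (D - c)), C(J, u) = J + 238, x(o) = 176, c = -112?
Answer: -70330022/2093165035 - 128844600304*I*sqrt(1871)/2093165035 ≈ -0.0336 - 2662.6*I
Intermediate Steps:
C(J, u) = 238 + J
k(D) = 1/(112 + 2*D) (k(D) = 1/(D + (D - 1*(-112))) = 1/(D + (D + 112)) = 1/(D + (112 + D)) = 1/(112 + 2*D))
(460147 + C(292, -133))/(sqrt(-30112 + x(-71)) + k(-285)) = (460147 + (238 + 292))/(sqrt(-30112 + 176) + 1/(2*(56 - 285))) = (460147 + 530)/(sqrt(-29936) + (1/2)/(-229)) = 460677/(4*I*sqrt(1871) + (1/2)*(-1/229)) = 460677/(4*I*sqrt(1871) - 1/458) = 460677/(-1/458 + 4*I*sqrt(1871))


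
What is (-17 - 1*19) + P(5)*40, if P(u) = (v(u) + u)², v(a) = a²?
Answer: 35964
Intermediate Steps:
P(u) = (u + u²)² (P(u) = (u² + u)² = (u + u²)²)
(-17 - 1*19) + P(5)*40 = (-17 - 1*19) + (5²*(1 + 5)²)*40 = (-17 - 19) + (25*6²)*40 = -36 + (25*36)*40 = -36 + 900*40 = -36 + 36000 = 35964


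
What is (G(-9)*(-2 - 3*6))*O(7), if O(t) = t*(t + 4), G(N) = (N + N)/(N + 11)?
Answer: 13860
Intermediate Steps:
G(N) = 2*N/(11 + N) (G(N) = (2*N)/(11 + N) = 2*N/(11 + N))
O(t) = t*(4 + t)
(G(-9)*(-2 - 3*6))*O(7) = ((2*(-9)/(11 - 9))*(-2 - 3*6))*(7*(4 + 7)) = ((2*(-9)/2)*(-2 - 18))*(7*11) = ((2*(-9)*(½))*(-20))*77 = -9*(-20)*77 = 180*77 = 13860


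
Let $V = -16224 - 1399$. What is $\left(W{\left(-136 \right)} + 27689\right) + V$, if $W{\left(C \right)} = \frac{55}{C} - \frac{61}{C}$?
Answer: $\frac{684491}{68} \approx 10066.0$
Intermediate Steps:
$V = -17623$ ($V = -16224 - 1399 = -17623$)
$W{\left(C \right)} = - \frac{6}{C}$
$\left(W{\left(-136 \right)} + 27689\right) + V = \left(- \frac{6}{-136} + 27689\right) - 17623 = \left(\left(-6\right) \left(- \frac{1}{136}\right) + 27689\right) - 17623 = \left(\frac{3}{68} + 27689\right) - 17623 = \frac{1882855}{68} - 17623 = \frac{684491}{68}$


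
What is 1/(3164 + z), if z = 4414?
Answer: 1/7578 ≈ 0.00013196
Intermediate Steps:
1/(3164 + z) = 1/(3164 + 4414) = 1/7578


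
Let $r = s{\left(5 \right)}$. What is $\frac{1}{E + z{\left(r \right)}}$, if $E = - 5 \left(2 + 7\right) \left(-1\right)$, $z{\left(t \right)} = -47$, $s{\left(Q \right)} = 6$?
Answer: $- \frac{1}{2} \approx -0.5$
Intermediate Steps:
$r = 6$
$E = 45$ ($E = \left(-5\right) 9 \left(-1\right) = \left(-45\right) \left(-1\right) = 45$)
$\frac{1}{E + z{\left(r \right)}} = \frac{1}{45 - 47} = \frac{1}{-2} = - \frac{1}{2}$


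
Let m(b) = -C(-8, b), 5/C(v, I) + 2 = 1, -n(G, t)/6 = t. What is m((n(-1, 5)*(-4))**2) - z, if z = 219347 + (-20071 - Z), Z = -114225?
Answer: -313496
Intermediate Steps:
n(G, t) = -6*t
C(v, I) = -5 (C(v, I) = 5/(-2 + 1) = 5/(-1) = 5*(-1) = -5)
m(b) = 5 (m(b) = -1*(-5) = 5)
z = 313501 (z = 219347 + (-20071 - 1*(-114225)) = 219347 + (-20071 + 114225) = 219347 + 94154 = 313501)
m((n(-1, 5)*(-4))**2) - z = 5 - 1*313501 = 5 - 313501 = -313496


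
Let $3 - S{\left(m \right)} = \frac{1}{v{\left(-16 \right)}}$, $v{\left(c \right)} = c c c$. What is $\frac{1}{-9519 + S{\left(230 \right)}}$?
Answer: $- \frac{4096}{38977535} \approx -0.00010509$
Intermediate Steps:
$v{\left(c \right)} = c^{3}$ ($v{\left(c \right)} = c^{2} c = c^{3}$)
$S{\left(m \right)} = \frac{12289}{4096}$ ($S{\left(m \right)} = 3 - \frac{1}{\left(-16\right)^{3}} = 3 - \frac{1}{-4096} = 3 - - \frac{1}{4096} = 3 + \frac{1}{4096} = \frac{12289}{4096}$)
$\frac{1}{-9519 + S{\left(230 \right)}} = \frac{1}{-9519 + \frac{12289}{4096}} = \frac{1}{- \frac{38977535}{4096}} = - \frac{4096}{38977535}$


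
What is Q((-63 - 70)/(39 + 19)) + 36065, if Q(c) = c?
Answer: 2091637/58 ≈ 36063.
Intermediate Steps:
Q((-63 - 70)/(39 + 19)) + 36065 = (-63 - 70)/(39 + 19) + 36065 = -133/58 + 36065 = 2091637/58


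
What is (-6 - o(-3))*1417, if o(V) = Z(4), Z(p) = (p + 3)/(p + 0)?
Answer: -43927/4 ≈ -10982.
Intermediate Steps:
Z(p) = (3 + p)/p
o(V) = 7/4 (o(V) = (3 + 4)/4 = (1/4)*7 = 7/4)
(-6 - o(-3))*1417 = (-6 - 1*7/4)*1417 = (-6 - 7/4)*1417 = -31/4*1417 = -43927/4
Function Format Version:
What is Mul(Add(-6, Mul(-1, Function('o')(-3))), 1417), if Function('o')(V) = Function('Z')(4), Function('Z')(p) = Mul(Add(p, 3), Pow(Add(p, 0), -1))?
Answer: Rational(-43927, 4) ≈ -10982.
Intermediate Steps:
Function('Z')(p) = Mul(Pow(p, -1), Add(3, p)) (Function('Z')(p) = Mul(Add(3, p), Pow(p, -1)) = Mul(Pow(p, -1), Add(3, p)))
Function('o')(V) = Rational(7, 4) (Function('o')(V) = Mul(Pow(4, -1), Add(3, 4)) = Mul(Rational(1, 4), 7) = Rational(7, 4))
Mul(Add(-6, Mul(-1, Function('o')(-3))), 1417) = Mul(Add(-6, Mul(-1, Rational(7, 4))), 1417) = Mul(Add(-6, Rational(-7, 4)), 1417) = Mul(Rational(-31, 4), 1417) = Rational(-43927, 4)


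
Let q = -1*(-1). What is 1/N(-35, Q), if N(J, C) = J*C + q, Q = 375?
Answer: -1/13124 ≈ -7.6196e-5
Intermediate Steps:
q = 1
N(J, C) = 1 + C*J (N(J, C) = J*C + 1 = C*J + 1 = 1 + C*J)
1/N(-35, Q) = 1/(1 + 375*(-35)) = 1/(1 - 13125) = 1/(-13124) = -1/13124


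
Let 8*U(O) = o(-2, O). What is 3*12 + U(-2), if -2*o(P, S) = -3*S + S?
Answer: 143/4 ≈ 35.750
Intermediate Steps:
o(P, S) = S (o(P, S) = -(-3*S + S)/2 = -(-1)*S = S)
U(O) = O/8
3*12 + U(-2) = 3*12 + (⅛)*(-2) = 36 - ¼ = 143/4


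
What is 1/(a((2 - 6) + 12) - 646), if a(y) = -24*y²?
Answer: -1/2182 ≈ -0.00045829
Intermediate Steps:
1/(a((2 - 6) + 12) - 646) = 1/(-24*((2 - 6) + 12)² - 646) = 1/(-24*(-4 + 12)² - 646) = 1/(-24*8² - 646) = 1/(-24*64 - 646) = 1/(-1536 - 646) = 1/(-2182) = -1/2182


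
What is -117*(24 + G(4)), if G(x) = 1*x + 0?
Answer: -3276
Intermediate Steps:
G(x) = x (G(x) = x + 0 = x)
-117*(24 + G(4)) = -117*(24 + 4) = -117*28 = -3276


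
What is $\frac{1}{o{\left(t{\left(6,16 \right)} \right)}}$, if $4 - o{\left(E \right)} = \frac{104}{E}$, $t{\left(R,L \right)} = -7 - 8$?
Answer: $\frac{15}{164} \approx 0.091463$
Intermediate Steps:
$t{\left(R,L \right)} = -15$
$o{\left(E \right)} = 4 - \frac{104}{E}$
$\frac{1}{o{\left(t{\left(6,16 \right)} \right)}} = \frac{1}{4 - \frac{104}{-15}} = \frac{1}{4 - - \frac{104}{15}} = \frac{1}{4 + \frac{104}{15}} = \frac{1}{\frac{164}{15}} = \frac{15}{164}$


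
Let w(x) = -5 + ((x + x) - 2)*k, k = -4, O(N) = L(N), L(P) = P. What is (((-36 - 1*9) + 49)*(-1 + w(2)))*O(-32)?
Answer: 1792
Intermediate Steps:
O(N) = N
w(x) = 3 - 8*x (w(x) = -5 + ((x + x) - 2)*(-4) = -5 + (2*x - 2)*(-4) = -5 + (-2 + 2*x)*(-4) = -5 + (8 - 8*x) = 3 - 8*x)
(((-36 - 1*9) + 49)*(-1 + w(2)))*O(-32) = (((-36 - 1*9) + 49)*(-1 + (3 - 8*2)))*(-32) = (((-36 - 9) + 49)*(-1 + (3 - 16)))*(-32) = ((-45 + 49)*(-1 - 13))*(-32) = (4*(-14))*(-32) = -56*(-32) = 1792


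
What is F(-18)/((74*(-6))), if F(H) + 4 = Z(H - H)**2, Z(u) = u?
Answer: 1/111 ≈ 0.0090090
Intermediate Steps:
F(H) = -4 (F(H) = -4 + (H - H)**2 = -4 + 0**2 = -4 + 0 = -4)
F(-18)/((74*(-6))) = -4/(74*(-6)) = -4/(-444) = -4*(-1/444) = 1/111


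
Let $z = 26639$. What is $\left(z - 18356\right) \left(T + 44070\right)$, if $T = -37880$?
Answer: $51271770$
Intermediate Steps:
$\left(z - 18356\right) \left(T + 44070\right) = \left(26639 - 18356\right) \left(-37880 + 44070\right) = 8283 \cdot 6190 = 51271770$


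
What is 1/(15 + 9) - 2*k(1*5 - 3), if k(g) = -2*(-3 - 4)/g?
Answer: -335/24 ≈ -13.958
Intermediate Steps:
k(g) = 14/g (k(g) = -(-14)/g = 14/g)
1/(15 + 9) - 2*k(1*5 - 3) = 1/(15 + 9) - 28/(1*5 - 3) = 1/24 - 28/(5 - 3) = 1/24 - 28/2 = 1/24 - 2*7 = 1/24 - 14 = -335/24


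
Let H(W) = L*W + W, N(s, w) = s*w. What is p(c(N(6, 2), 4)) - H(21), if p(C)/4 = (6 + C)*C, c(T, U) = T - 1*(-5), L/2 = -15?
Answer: 2173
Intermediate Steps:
L = -30 (L = 2*(-15) = -30)
c(T, U) = 5 + T (c(T, U) = T + 5 = 5 + T)
H(W) = -29*W (H(W) = -30*W + W = -29*W)
p(C) = 4*C*(6 + C) (p(C) = 4*((6 + C)*C) = 4*(C*(6 + C)) = 4*C*(6 + C))
p(c(N(6, 2), 4)) - H(21) = 4*(5 + 6*2)*(6 + (5 + 6*2)) - (-29)*21 = 4*(5 + 12)*(6 + (5 + 12)) - 1*(-609) = 4*17*(6 + 17) + 609 = 4*17*23 + 609 = 1564 + 609 = 2173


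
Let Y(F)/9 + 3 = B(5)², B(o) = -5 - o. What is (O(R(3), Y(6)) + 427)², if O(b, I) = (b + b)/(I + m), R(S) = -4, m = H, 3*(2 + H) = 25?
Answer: 317195366401/1739761 ≈ 1.8232e+5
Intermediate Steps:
H = 19/3 (H = -2 + (⅓)*25 = -2 + 25/3 = 19/3 ≈ 6.3333)
m = 19/3 ≈ 6.3333
Y(F) = 873 (Y(F) = -27 + 9*(-5 - 1*5)² = -27 + 9*(-5 - 5)² = -27 + 9*(-10)² = -27 + 9*100 = -27 + 900 = 873)
O(b, I) = 2*b/(19/3 + I) (O(b, I) = (b + b)/(I + 19/3) = (2*b)/(19/3 + I) = 2*b/(19/3 + I))
(O(R(3), Y(6)) + 427)² = (6*(-4)/(19 + 3*873) + 427)² = (6*(-4)/(19 + 2619) + 427)² = (6*(-4)/2638 + 427)² = (6*(-4)*(1/2638) + 427)² = (-12/1319 + 427)² = (563201/1319)² = 317195366401/1739761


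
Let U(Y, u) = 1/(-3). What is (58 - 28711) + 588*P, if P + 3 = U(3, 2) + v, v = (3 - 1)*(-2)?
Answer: -32965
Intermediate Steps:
U(Y, u) = -⅓
v = -4 (v = 2*(-2) = -4)
P = -22/3 (P = -3 + (-⅓ - 4) = -3 - 13/3 = -22/3 ≈ -7.3333)
(58 - 28711) + 588*P = (58 - 28711) + 588*(-22/3) = -28653 - 4312 = -32965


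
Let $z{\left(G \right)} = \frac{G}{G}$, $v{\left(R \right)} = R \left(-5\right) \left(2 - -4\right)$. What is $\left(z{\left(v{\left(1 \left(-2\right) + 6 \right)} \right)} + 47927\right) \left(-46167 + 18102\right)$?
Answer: $-1345099320$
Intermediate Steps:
$v{\left(R \right)} = - 30 R$ ($v{\left(R \right)} = - 5 R \left(2 + 4\right) = - 5 R 6 = - 30 R$)
$z{\left(G \right)} = 1$
$\left(z{\left(v{\left(1 \left(-2\right) + 6 \right)} \right)} + 47927\right) \left(-46167 + 18102\right) = \left(1 + 47927\right) \left(-46167 + 18102\right) = 47928 \left(-28065\right) = -1345099320$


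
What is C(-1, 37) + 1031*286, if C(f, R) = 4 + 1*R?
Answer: 294907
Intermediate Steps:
C(f, R) = 4 + R
C(-1, 37) + 1031*286 = (4 + 37) + 1031*286 = 41 + 294866 = 294907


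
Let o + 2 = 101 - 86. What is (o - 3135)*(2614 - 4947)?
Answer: 7283626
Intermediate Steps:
o = 13 (o = -2 + (101 - 86) = -2 + 15 = 13)
(o - 3135)*(2614 - 4947) = (13 - 3135)*(2614 - 4947) = -3122*(-2333) = 7283626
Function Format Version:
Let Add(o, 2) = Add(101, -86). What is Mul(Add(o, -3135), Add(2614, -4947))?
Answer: 7283626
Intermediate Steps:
o = 13 (o = Add(-2, Add(101, -86)) = Add(-2, 15) = 13)
Mul(Add(o, -3135), Add(2614, -4947)) = Mul(Add(13, -3135), Add(2614, -4947)) = Mul(-3122, -2333) = 7283626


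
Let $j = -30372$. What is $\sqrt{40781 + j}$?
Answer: $\sqrt{10409} \approx 102.02$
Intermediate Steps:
$\sqrt{40781 + j} = \sqrt{40781 - 30372} = \sqrt{10409}$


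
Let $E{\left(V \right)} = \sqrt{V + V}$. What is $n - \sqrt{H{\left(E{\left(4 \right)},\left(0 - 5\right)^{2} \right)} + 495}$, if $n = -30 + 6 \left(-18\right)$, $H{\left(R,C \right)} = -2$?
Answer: $-138 - \sqrt{493} \approx -160.2$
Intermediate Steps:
$E{\left(V \right)} = \sqrt{2} \sqrt{V}$ ($E{\left(V \right)} = \sqrt{2 V} = \sqrt{2} \sqrt{V}$)
$n = -138$ ($n = -30 - 108 = -138$)
$n - \sqrt{H{\left(E{\left(4 \right)},\left(0 - 5\right)^{2} \right)} + 495} = -138 - \sqrt{-2 + 495} = -138 - \sqrt{493}$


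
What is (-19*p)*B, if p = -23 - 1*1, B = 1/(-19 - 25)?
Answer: -114/11 ≈ -10.364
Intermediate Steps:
B = -1/44 (B = 1/(-44) = -1/44 ≈ -0.022727)
p = -24 (p = -23 - 1 = -24)
(-19*p)*B = -19*(-24)*(-1/44) = 456*(-1/44) = -114/11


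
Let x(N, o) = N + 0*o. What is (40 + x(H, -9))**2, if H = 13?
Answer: 2809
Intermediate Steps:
x(N, o) = N (x(N, o) = N + 0 = N)
(40 + x(H, -9))**2 = (40 + 13)**2 = 53**2 = 2809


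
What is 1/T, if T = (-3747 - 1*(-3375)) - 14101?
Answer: -1/14473 ≈ -6.9094e-5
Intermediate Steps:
T = -14473 (T = (-3747 + 3375) - 14101 = -372 - 14101 = -14473)
1/T = 1/(-14473) = -1/14473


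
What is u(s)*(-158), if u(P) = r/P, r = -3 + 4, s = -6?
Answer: 79/3 ≈ 26.333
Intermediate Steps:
r = 1
u(P) = 1/P
u(s)*(-158) = -158/(-6) = -1/6*(-158) = 79/3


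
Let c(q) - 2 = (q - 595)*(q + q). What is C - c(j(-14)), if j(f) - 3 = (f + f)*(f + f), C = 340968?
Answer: 38758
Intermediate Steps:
j(f) = 3 + 4*f² (j(f) = 3 + (f + f)*(f + f) = 3 + (2*f)*(2*f) = 3 + 4*f²)
c(q) = 2 + 2*q*(-595 + q) (c(q) = 2 + (q - 595)*(q + q) = 2 + (-595 + q)*(2*q) = 2 + 2*q*(-595 + q))
C - c(j(-14)) = 340968 - (2 - 1190*(3 + 4*(-14)²) + 2*(3 + 4*(-14)²)²) = 340968 - (2 - 1190*(3 + 4*196) + 2*(3 + 4*196)²) = 340968 - (2 - 1190*(3 + 784) + 2*(3 + 784)²) = 340968 - (2 - 1190*787 + 2*787²) = 340968 - (2 - 936530 + 2*619369) = 340968 - (2 - 936530 + 1238738) = 340968 - 1*302210 = 340968 - 302210 = 38758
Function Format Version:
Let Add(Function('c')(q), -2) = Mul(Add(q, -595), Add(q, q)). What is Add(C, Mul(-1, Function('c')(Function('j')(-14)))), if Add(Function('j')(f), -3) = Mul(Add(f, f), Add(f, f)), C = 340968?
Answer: 38758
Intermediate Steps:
Function('j')(f) = Add(3, Mul(4, Pow(f, 2))) (Function('j')(f) = Add(3, Mul(Add(f, f), Add(f, f))) = Add(3, Mul(Mul(2, f), Mul(2, f))) = Add(3, Mul(4, Pow(f, 2))))
Function('c')(q) = Add(2, Mul(2, q, Add(-595, q))) (Function('c')(q) = Add(2, Mul(Add(q, -595), Add(q, q))) = Add(2, Mul(Add(-595, q), Mul(2, q))) = Add(2, Mul(2, q, Add(-595, q))))
Add(C, Mul(-1, Function('c')(Function('j')(-14)))) = Add(340968, Mul(-1, Add(2, Mul(-1190, Add(3, Mul(4, Pow(-14, 2)))), Mul(2, Pow(Add(3, Mul(4, Pow(-14, 2))), 2))))) = Add(340968, Mul(-1, Add(2, Mul(-1190, Add(3, Mul(4, 196))), Mul(2, Pow(Add(3, Mul(4, 196)), 2))))) = Add(340968, Mul(-1, Add(2, Mul(-1190, Add(3, 784)), Mul(2, Pow(Add(3, 784), 2))))) = Add(340968, Mul(-1, Add(2, Mul(-1190, 787), Mul(2, Pow(787, 2))))) = Add(340968, Mul(-1, Add(2, -936530, Mul(2, 619369)))) = Add(340968, Mul(-1, Add(2, -936530, 1238738))) = Add(340968, Mul(-1, 302210)) = Add(340968, -302210) = 38758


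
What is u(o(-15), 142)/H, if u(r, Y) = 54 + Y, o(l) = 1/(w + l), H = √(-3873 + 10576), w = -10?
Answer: 196*√6703/6703 ≈ 2.3940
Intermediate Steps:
H = √6703 ≈ 81.872
o(l) = 1/(-10 + l)
u(o(-15), 142)/H = (54 + 142)/(√6703) = 196*(√6703/6703) = 196*√6703/6703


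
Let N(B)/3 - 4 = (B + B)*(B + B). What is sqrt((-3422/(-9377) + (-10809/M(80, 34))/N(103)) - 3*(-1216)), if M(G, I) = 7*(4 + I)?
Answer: sqrt(2555171814081726342013945)/26464332020 ≈ 60.402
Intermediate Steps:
M(G, I) = 28 + 7*I
N(B) = 12 + 12*B**2 (N(B) = 12 + 3*((B + B)*(B + B)) = 12 + 3*((2*B)*(2*B)) = 12 + 3*(4*B**2) = 12 + 12*B**2)
sqrt((-3422/(-9377) + (-10809/M(80, 34))/N(103)) - 3*(-1216)) = sqrt((-3422/(-9377) + (-10809/(28 + 7*34))/(12 + 12*103**2)) - 3*(-1216)) = sqrt((-3422*(-1/9377) + (-10809/(28 + 238))/(12 + 12*10609)) + 3648) = sqrt((3422/9377 + (-10809/266)/(12 + 127308)) + 3648) = sqrt((3422/9377 - 10809*1/266/127320) + 3648) = sqrt((3422/9377 - 10809/266*1/127320) + 3648) = sqrt((3422/9377 - 3603/11289040) + 3648) = sqrt(38597309549/105857328080 + 3648) = sqrt(386206130145389/105857328080) = sqrt(2555171814081726342013945)/26464332020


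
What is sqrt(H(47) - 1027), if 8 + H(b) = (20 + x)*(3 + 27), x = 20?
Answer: sqrt(165) ≈ 12.845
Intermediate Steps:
H(b) = 1192 (H(b) = -8 + (20 + 20)*(3 + 27) = -8 + 40*30 = -8 + 1200 = 1192)
sqrt(H(47) - 1027) = sqrt(1192 - 1027) = sqrt(165)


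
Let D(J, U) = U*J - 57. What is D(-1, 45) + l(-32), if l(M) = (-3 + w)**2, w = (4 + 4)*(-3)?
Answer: 627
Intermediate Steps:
w = -24 (w = 8*(-3) = -24)
D(J, U) = -57 + J*U (D(J, U) = J*U - 57 = -57 + J*U)
l(M) = 729 (l(M) = (-3 - 24)**2 = (-27)**2 = 729)
D(-1, 45) + l(-32) = (-57 - 1*45) + 729 = (-57 - 45) + 729 = -102 + 729 = 627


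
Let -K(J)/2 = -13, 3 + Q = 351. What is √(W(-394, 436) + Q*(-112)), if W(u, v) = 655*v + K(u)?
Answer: √246630 ≈ 496.62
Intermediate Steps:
Q = 348 (Q = -3 + 351 = 348)
K(J) = 26 (K(J) = -2*(-13) = 26)
W(u, v) = 26 + 655*v (W(u, v) = 655*v + 26 = 26 + 655*v)
√(W(-394, 436) + Q*(-112)) = √((26 + 655*436) + 348*(-112)) = √((26 + 285580) - 38976) = √(285606 - 38976) = √246630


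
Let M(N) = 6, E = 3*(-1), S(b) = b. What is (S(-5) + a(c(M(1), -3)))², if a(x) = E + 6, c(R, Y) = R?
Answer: 4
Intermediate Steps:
E = -3
a(x) = 3 (a(x) = -3 + 6 = 3)
(S(-5) + a(c(M(1), -3)))² = (-5 + 3)² = (-2)² = 4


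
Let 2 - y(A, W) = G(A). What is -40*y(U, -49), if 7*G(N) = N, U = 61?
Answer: 1880/7 ≈ 268.57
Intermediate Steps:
G(N) = N/7
y(A, W) = 2 - A/7
-40*y(U, -49) = -40*(2 - ⅐*61) = -40*(2 - 61/7) = -40*(-47/7) = 1880/7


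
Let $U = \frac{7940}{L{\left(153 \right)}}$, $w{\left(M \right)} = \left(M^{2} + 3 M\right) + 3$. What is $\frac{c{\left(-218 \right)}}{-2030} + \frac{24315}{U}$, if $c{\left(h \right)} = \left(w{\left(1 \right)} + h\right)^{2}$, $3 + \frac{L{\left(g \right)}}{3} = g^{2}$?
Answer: $\frac{86639209084}{402955} \approx 2.1501 \cdot 10^{5}$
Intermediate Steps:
$L{\left(g \right)} = -9 + 3 g^{2}$
$w{\left(M \right)} = 3 + M^{2} + 3 M$
$U = \frac{3970}{35109}$ ($U = \frac{7940}{-9 + 3 \cdot 153^{2}} = \frac{7940}{-9 + 3 \cdot 23409} = \frac{7940}{-9 + 70227} = \frac{7940}{70218} = 7940 \cdot \frac{1}{70218} = \frac{3970}{35109} \approx 0.11308$)
$c{\left(h \right)} = \left(7 + h\right)^{2}$ ($c{\left(h \right)} = \left(\left(3 + 1^{2} + 3 \cdot 1\right) + h\right)^{2} = \left(\left(3 + 1 + 3\right) + h\right)^{2} = \left(7 + h\right)^{2}$)
$\frac{c{\left(-218 \right)}}{-2030} + \frac{24315}{U} = \frac{\left(7 - 218\right)^{2}}{-2030} + \frac{24315}{\frac{3970}{35109}} = \left(-211\right)^{2} \left(- \frac{1}{2030}\right) + 24315 \cdot \frac{35109}{3970} = 44521 \left(- \frac{1}{2030}\right) + \frac{170735067}{794} = - \frac{44521}{2030} + \frac{170735067}{794} = \frac{86639209084}{402955}$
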